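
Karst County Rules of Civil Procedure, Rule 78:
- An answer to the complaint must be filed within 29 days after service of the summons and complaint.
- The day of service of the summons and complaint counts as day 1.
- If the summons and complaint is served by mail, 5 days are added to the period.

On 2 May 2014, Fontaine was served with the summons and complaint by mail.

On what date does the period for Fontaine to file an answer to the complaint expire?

Counting 2 May 2014 as day 1, day 29 is May 30, 2014.
Service was by mail, adding 5 days: May 30, 2014 + 5 days = June 4, 2014.

June 4, 2014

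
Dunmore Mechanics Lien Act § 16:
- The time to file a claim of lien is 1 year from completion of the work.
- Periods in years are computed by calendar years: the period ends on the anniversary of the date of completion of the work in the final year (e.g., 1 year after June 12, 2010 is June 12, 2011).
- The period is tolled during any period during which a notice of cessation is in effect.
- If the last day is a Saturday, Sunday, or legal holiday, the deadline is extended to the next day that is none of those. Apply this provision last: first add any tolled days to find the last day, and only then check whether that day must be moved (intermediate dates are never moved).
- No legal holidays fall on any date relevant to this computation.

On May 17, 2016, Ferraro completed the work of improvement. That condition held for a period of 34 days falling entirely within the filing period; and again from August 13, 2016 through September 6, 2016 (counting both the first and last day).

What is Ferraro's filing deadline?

1 year after May 17, 2016 is May 17, 2017.
Tolling adds 34 days: May 17, 2017 + 34 days = June 20, 2017.
From August 13, 2016 through September 6, 2016 inclusive is 25 days; tolling adds 25 days: June 20, 2017 + 25 days = July 15, 2017.
July 15, 2017 is Saturday; July 16, 2017 is Sunday. The next qualifying day is July 17, 2017.

July 17, 2017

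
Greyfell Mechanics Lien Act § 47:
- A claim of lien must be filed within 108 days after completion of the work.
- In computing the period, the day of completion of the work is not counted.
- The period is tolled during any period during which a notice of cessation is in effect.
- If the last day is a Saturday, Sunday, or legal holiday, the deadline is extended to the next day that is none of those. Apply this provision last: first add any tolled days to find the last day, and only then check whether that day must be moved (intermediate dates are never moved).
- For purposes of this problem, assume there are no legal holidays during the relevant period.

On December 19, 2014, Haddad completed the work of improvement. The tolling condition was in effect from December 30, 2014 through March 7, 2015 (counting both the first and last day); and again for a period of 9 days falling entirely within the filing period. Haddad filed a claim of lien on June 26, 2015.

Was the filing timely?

No

108 days after December 19, 2014 is April 6, 2015.
From December 30, 2014 through March 7, 2015 inclusive is 68 days; tolling adds 68 days: April 6, 2015 + 68 days = June 13, 2015.
Tolling adds 9 days: June 13, 2015 + 9 days = June 22, 2015.
June 22, 2015 is a Monday and not a legal holiday, so no extension applies.
The deadline is June 22, 2015; the filing on June 26, 2015 is after that date.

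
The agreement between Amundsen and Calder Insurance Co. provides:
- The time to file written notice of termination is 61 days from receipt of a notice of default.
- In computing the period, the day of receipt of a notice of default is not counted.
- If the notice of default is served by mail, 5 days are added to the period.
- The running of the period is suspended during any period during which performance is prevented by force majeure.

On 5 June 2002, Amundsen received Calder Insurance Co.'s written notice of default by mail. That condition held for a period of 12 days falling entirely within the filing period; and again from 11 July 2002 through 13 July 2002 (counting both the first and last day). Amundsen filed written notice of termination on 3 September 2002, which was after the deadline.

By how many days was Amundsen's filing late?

61 days after 5 June 2002 is August 5, 2002.
Service was by mail, adding 5 days: August 5, 2002 + 5 days = August 10, 2002.
Tolling adds 12 days: August 10, 2002 + 12 days = August 22, 2002.
From July 11, 2002 through July 13, 2002 inclusive is 3 days; tolling adds 3 days: August 22, 2002 + 3 days = August 25, 2002.
The deadline is August 25, 2002; from August 25, 2002 to September 3, 2002 is 9 days.

9 days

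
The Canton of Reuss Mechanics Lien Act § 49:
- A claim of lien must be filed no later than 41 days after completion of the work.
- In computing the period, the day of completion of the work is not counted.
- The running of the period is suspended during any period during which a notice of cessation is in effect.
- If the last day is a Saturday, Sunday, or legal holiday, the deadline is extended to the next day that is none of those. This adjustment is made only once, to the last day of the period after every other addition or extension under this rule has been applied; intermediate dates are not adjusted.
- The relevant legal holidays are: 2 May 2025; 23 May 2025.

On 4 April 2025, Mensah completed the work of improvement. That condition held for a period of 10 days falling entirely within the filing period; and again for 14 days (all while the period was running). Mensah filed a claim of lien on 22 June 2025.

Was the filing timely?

No

41 days after 4 April 2025 is May 15, 2025.
Tolling adds 10 days: May 15, 2025 + 10 days = May 25, 2025.
Tolling adds 14 days: May 25, 2025 + 14 days = June 8, 2025.
June 8, 2025 is Sunday. The next qualifying day is June 9, 2025.
The deadline is June 9, 2025; the filing on June 22, 2025 is after that date.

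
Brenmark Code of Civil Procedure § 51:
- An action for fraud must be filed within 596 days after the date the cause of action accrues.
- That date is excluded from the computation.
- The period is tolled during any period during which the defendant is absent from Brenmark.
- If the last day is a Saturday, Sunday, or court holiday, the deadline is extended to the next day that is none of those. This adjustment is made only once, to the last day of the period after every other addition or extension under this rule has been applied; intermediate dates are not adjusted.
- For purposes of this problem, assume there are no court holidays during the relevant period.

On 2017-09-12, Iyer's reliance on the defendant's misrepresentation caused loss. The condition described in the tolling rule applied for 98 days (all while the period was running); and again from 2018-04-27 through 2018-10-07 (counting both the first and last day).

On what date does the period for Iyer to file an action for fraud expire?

January 20, 2020

596 days after 2017-09-12 is May 1, 2019.
Tolling adds 98 days: May 1, 2019 + 98 days = August 7, 2019.
From April 27, 2018 through October 7, 2018 inclusive is 164 days; tolling adds 164 days: August 7, 2019 + 164 days = January 18, 2020.
January 18, 2020 is Saturday; January 19, 2020 is Sunday. The next qualifying day is January 20, 2020.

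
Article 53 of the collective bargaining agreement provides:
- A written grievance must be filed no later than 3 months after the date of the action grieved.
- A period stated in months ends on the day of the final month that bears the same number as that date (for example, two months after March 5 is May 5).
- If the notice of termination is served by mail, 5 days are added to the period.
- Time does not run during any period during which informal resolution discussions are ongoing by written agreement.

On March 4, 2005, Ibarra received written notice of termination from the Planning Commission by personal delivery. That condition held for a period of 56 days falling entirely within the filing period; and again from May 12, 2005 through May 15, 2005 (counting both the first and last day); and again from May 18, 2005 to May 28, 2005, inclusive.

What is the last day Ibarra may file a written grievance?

3 months after March 4, 2005 is June 4, 2005.
Service was not by mail, so no mail extension applies.
Tolling adds 56 days: June 4, 2005 + 56 days = July 30, 2005.
From May 12, 2005 through May 15, 2005 inclusive is 4 days; tolling adds 4 days: July 30, 2005 + 4 days = August 3, 2005.
From May 18, 2005 through May 28, 2005 inclusive is 11 days; tolling adds 11 days: August 3, 2005 + 11 days = August 14, 2005.

August 14, 2005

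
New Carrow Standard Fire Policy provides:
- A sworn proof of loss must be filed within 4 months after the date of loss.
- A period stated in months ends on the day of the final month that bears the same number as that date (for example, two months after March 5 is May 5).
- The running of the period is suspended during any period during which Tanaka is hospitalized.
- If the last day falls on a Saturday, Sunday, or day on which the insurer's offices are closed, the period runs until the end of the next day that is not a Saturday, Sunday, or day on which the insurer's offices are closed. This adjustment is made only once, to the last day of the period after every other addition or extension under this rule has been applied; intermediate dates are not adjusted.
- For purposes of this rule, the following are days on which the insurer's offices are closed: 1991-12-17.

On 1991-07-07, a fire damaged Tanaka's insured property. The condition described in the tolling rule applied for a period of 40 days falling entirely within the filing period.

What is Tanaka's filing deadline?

December 18, 1991

4 months after 1991-07-07 is November 7, 1991.
Tolling adds 40 days: November 7, 1991 + 40 days = December 17, 1991.
December 17, 1991 is a listed holiday. The next qualifying day is December 18, 1991.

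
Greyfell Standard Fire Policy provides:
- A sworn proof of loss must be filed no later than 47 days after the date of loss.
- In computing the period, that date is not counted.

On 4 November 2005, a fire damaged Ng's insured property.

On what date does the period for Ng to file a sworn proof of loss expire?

47 days after 4 November 2005 is December 21, 2005.

December 21, 2005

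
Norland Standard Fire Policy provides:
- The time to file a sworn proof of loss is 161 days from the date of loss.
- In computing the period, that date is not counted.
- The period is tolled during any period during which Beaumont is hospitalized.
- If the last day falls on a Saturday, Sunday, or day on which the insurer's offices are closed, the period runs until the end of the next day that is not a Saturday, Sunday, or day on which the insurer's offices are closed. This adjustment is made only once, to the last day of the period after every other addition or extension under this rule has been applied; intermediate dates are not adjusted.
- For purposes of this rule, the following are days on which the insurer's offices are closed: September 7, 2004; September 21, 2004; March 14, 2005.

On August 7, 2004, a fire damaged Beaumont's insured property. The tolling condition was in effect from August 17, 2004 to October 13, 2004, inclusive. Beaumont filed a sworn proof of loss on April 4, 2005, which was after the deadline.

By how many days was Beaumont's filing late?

161 days after August 7, 2004 is January 15, 2005.
From August 17, 2004 through October 13, 2004 inclusive is 58 days; tolling adds 58 days: January 15, 2005 + 58 days = March 14, 2005.
March 14, 2005 is a listed holiday. The next qualifying day is March 15, 2005.
The deadline is March 15, 2005; from March 15, 2005 to April 4, 2005 is 20 days.

20 days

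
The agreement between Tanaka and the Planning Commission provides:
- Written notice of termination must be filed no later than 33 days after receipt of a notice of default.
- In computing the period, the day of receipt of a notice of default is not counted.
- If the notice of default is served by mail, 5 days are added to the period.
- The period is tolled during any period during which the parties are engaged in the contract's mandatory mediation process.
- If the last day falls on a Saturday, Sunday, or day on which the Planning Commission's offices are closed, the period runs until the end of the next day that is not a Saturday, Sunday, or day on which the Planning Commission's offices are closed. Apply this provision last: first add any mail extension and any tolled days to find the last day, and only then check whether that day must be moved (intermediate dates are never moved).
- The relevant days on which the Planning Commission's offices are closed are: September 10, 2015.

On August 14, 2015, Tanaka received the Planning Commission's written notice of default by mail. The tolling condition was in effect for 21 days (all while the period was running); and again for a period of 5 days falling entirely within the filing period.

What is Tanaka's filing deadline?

October 19, 2015

33 days after August 14, 2015 is September 16, 2015.
Service was by mail, adding 5 days: September 16, 2015 + 5 days = September 21, 2015.
Tolling adds 21 days: September 21, 2015 + 21 days = October 12, 2015.
Tolling adds 5 days: October 12, 2015 + 5 days = October 17, 2015.
October 17, 2015 is Saturday; October 18, 2015 is Sunday. The next qualifying day is October 19, 2015.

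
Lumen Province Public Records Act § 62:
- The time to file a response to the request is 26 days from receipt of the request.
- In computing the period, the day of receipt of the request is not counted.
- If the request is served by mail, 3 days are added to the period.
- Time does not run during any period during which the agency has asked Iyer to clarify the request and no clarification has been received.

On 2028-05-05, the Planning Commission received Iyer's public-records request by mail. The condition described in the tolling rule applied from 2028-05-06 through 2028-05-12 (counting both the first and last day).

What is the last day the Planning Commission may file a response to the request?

June 10, 2028

26 days after 2028-05-05 is May 31, 2028.
Service was by mail, adding 3 days: May 31, 2028 + 3 days = June 3, 2028.
From May 6, 2028 through May 12, 2028 inclusive is 7 days; tolling adds 7 days: June 3, 2028 + 7 days = June 10, 2028.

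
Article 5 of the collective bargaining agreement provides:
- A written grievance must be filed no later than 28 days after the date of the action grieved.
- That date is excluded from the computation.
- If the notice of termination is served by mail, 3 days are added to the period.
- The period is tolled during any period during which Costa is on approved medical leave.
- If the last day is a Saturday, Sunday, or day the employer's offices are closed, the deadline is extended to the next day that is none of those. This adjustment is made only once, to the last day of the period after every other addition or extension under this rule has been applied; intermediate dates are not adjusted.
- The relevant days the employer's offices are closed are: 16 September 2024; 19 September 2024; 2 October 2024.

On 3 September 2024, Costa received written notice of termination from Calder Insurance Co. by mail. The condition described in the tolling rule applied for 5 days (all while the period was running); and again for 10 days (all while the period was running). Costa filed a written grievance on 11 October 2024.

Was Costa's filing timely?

28 days after 3 September 2024 is October 1, 2024.
Service was by mail, adding 3 days: October 1, 2024 + 3 days = October 4, 2024.
Tolling adds 5 days: October 4, 2024 + 5 days = October 9, 2024.
Tolling adds 10 days: October 9, 2024 + 10 days = October 19, 2024.
October 19, 2024 is Saturday; October 20, 2024 is Sunday. The next qualifying day is October 21, 2024.
The deadline is October 21, 2024; the filing on October 11, 2024 is on or before that date.

Yes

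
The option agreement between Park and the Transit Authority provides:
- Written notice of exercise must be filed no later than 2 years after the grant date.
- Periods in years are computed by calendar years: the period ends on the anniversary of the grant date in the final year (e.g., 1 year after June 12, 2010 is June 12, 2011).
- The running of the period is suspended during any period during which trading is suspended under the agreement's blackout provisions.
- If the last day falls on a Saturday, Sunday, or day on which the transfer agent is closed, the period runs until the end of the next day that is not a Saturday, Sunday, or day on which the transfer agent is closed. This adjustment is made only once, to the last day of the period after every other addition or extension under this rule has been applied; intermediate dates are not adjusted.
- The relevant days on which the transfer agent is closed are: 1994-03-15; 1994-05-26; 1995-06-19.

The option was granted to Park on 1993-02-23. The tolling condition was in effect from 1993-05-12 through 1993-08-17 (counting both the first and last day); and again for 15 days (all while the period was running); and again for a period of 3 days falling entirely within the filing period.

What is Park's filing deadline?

2 years after 1993-02-23 is February 23, 1995.
From May 12, 1993 through August 17, 1993 inclusive is 98 days; tolling adds 98 days: February 23, 1995 + 98 days = June 1, 1995.
Tolling adds 15 days: June 1, 1995 + 15 days = June 16, 1995.
Tolling adds 3 days: June 16, 1995 + 3 days = June 19, 1995.
June 19, 1995 is a listed holiday. The next qualifying day is June 20, 1995.

June 20, 1995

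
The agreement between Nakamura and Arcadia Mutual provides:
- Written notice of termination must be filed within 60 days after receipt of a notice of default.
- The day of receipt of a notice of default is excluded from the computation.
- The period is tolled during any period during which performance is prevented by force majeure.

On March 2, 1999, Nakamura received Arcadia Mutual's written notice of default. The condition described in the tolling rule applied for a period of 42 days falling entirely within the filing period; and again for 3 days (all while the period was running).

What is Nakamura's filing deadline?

60 days after March 2, 1999 is May 1, 1999.
Tolling adds 42 days: May 1, 1999 + 42 days = June 12, 1999.
Tolling adds 3 days: June 12, 1999 + 3 days = June 15, 1999.

June 15, 1999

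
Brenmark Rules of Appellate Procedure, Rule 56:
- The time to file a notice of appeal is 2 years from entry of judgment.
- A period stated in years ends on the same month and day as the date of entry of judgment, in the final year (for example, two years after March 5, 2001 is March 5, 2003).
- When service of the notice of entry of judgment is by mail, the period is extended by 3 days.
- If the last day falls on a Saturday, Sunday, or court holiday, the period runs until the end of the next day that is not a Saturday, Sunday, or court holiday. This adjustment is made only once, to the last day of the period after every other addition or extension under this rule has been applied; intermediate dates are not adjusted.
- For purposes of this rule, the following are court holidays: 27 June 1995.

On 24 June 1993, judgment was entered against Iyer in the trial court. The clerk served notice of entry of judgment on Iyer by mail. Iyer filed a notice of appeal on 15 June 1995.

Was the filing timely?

Yes

2 years after 24 June 1993 is June 24, 1995.
Service was by mail, adding 3 days: June 24, 1995 + 3 days = June 27, 1995.
June 27, 1995 is a listed holiday. The next qualifying day is June 28, 1995.
The deadline is June 28, 1995; the filing on June 15, 1995 is on or before that date.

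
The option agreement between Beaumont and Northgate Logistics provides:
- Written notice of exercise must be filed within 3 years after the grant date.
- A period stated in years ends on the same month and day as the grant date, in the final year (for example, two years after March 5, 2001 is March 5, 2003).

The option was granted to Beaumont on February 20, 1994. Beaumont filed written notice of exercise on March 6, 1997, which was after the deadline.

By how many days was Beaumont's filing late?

14 days

3 years after February 20, 1994 is February 20, 1997.
The deadline is February 20, 1997; from February 20, 1997 to March 6, 1997 is 14 days.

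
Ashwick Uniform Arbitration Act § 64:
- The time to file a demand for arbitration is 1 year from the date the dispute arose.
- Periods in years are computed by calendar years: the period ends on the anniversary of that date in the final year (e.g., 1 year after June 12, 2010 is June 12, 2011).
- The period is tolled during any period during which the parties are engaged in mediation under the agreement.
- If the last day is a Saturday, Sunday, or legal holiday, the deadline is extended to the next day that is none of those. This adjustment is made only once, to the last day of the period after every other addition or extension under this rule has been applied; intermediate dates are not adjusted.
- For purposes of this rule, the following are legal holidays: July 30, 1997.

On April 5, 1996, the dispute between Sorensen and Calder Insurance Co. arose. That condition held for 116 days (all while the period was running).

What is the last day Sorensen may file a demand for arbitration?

July 31, 1997

1 year after April 5, 1996 is April 5, 1997.
Tolling adds 116 days: April 5, 1997 + 116 days = July 30, 1997.
July 30, 1997 is a listed holiday. The next qualifying day is July 31, 1997.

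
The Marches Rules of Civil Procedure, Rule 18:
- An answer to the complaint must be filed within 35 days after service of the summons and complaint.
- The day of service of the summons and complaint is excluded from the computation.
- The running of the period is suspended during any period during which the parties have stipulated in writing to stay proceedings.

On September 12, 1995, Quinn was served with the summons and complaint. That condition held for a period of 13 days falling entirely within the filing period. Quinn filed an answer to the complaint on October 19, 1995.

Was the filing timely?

Yes

35 days after September 12, 1995 is October 17, 1995.
Tolling adds 13 days: October 17, 1995 + 13 days = October 30, 1995.
The deadline is October 30, 1995; the filing on October 19, 1995 is on or before that date.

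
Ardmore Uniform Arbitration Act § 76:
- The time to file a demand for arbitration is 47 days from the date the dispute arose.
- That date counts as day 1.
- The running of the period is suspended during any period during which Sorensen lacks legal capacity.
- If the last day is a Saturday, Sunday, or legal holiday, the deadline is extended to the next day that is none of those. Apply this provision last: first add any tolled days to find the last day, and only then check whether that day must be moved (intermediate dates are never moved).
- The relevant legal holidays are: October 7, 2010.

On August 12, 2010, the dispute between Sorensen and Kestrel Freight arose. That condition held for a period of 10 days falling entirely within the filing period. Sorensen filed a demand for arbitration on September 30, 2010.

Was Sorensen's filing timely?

Yes

Counting August 12, 2010 as day 1, day 47 is September 27, 2010.
Tolling adds 10 days: September 27, 2010 + 10 days = October 7, 2010.
October 7, 2010 is a listed holiday. The next qualifying day is October 8, 2010.
The deadline is October 8, 2010; the filing on September 30, 2010 is on or before that date.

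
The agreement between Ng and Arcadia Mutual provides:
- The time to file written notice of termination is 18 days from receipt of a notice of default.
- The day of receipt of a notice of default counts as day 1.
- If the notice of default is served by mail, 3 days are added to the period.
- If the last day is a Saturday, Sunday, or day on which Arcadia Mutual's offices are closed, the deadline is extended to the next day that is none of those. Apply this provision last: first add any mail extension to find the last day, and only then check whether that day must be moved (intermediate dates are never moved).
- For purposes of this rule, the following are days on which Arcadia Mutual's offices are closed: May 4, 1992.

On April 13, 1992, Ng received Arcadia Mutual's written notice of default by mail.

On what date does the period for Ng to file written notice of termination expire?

Counting April 13, 1992 as day 1, day 18 is April 30, 1992.
Service was by mail, adding 3 days: April 30, 1992 + 3 days = May 3, 1992.
May 3, 1992 is Sunday; May 4, 1992 is a listed holiday. The next qualifying day is May 5, 1992.

May 5, 1992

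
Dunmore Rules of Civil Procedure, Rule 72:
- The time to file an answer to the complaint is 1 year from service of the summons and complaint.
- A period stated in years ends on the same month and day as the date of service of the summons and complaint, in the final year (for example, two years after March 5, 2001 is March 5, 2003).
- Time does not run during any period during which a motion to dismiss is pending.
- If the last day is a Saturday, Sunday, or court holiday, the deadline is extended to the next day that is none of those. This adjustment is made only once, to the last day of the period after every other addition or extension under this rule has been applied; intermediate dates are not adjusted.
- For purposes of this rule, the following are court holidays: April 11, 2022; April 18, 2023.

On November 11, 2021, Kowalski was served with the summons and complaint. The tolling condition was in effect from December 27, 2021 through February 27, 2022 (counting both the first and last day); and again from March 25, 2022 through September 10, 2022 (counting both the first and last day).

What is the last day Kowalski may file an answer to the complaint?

1 year after November 11, 2021 is November 11, 2022.
From December 27, 2021 through February 27, 2022 inclusive is 63 days; tolling adds 63 days: November 11, 2022 + 63 days = January 13, 2023.
From March 25, 2022 through September 10, 2022 inclusive is 170 days; tolling adds 170 days: January 13, 2023 + 170 days = July 2, 2023.
July 2, 2023 is Sunday. The next qualifying day is July 3, 2023.

July 3, 2023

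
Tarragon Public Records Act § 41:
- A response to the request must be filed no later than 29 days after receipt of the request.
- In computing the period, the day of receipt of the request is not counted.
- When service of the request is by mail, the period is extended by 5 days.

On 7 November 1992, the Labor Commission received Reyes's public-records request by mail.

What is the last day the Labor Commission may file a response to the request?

29 days after 7 November 1992 is December 6, 1992.
Service was by mail, adding 5 days: December 6, 1992 + 5 days = December 11, 1992.

December 11, 1992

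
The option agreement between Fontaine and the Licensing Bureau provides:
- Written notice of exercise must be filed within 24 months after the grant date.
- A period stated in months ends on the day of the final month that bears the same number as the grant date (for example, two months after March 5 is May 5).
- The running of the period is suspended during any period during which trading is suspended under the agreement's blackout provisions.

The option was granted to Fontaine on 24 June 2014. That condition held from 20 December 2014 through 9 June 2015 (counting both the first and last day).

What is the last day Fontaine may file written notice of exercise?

24 months after 24 June 2014 is June 24, 2016.
From December 20, 2014 through June 9, 2015 inclusive is 172 days; tolling adds 172 days: June 24, 2016 + 172 days = December 13, 2016.

December 13, 2016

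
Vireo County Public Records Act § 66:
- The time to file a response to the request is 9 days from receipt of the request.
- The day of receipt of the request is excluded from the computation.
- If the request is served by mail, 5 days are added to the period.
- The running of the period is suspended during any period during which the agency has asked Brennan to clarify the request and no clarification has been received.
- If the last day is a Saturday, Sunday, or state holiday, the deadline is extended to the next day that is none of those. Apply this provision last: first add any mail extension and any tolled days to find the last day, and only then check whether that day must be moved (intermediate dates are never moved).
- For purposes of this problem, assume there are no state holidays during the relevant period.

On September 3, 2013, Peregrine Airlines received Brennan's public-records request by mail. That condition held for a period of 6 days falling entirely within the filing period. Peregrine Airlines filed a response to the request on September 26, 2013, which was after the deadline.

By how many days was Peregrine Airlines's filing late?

9 days after September 3, 2013 is September 12, 2013.
Service was by mail, adding 5 days: September 12, 2013 + 5 days = September 17, 2013.
Tolling adds 6 days: September 17, 2013 + 6 days = September 23, 2013.
September 23, 2013 is a Monday and not a state holiday, so no extension applies.
The deadline is September 23, 2013; from September 23, 2013 to September 26, 2013 is 3 days.

3 days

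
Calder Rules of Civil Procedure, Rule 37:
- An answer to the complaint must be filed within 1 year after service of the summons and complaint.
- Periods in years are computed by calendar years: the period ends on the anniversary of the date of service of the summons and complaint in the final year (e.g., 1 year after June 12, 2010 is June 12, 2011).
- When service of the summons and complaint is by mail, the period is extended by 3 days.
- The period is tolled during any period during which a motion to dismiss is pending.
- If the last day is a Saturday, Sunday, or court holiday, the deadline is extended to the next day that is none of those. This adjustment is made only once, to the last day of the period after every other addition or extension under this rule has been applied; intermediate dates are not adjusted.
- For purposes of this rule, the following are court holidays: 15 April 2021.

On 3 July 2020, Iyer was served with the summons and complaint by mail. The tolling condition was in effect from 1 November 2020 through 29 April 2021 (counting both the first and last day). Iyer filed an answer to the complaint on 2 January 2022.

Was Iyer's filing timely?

Yes

1 year after 3 July 2020 is July 3, 2021.
Service was by mail, adding 3 days: July 3, 2021 + 3 days = July 6, 2021.
From November 1, 2020 through April 29, 2021 inclusive is 180 days; tolling adds 180 days: July 6, 2021 + 180 days = January 2, 2022.
January 2, 2022 is Sunday. The next qualifying day is January 3, 2022.
The deadline is January 3, 2022; the filing on January 2, 2022 is on or before that date.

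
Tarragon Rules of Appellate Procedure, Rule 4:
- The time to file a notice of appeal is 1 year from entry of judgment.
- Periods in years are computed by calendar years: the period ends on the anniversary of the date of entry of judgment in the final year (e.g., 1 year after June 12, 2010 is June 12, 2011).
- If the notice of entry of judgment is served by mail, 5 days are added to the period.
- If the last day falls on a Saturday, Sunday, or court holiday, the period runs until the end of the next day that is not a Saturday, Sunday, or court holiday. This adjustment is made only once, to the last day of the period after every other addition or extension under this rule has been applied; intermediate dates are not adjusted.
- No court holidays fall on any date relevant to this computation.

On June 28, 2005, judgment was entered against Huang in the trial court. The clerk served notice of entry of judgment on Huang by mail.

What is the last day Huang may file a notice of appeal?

1 year after June 28, 2005 is June 28, 2006.
Service was by mail, adding 5 days: June 28, 2006 + 5 days = July 3, 2006.
July 3, 2006 is a Monday and not a court holiday, so no extension applies.

July 3, 2006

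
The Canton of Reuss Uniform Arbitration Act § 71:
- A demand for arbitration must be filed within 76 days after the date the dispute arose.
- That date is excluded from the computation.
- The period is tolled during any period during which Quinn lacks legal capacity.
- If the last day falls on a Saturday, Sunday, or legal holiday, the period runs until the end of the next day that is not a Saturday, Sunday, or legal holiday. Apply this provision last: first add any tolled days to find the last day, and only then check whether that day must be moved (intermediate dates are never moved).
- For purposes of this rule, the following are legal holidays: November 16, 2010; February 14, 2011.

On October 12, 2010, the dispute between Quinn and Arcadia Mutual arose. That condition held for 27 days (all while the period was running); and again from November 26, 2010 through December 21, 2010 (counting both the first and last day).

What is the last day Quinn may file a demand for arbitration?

76 days after October 12, 2010 is December 27, 2010.
Tolling adds 27 days: December 27, 2010 + 27 days = January 23, 2011.
From November 26, 2010 through December 21, 2010 inclusive is 26 days; tolling adds 26 days: January 23, 2011 + 26 days = February 18, 2011.
February 18, 2011 is a Friday and not a legal holiday, so no extension applies.

February 18, 2011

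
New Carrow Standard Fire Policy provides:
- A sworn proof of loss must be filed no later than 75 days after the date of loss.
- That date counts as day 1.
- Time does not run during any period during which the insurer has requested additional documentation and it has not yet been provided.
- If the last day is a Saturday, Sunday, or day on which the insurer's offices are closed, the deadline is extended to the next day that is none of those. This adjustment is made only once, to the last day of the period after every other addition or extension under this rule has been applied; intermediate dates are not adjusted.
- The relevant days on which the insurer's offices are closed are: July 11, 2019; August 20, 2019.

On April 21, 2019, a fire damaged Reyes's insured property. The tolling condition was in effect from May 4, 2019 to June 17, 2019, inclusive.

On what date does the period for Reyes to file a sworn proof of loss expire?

August 19, 2019

Counting April 21, 2019 as day 1, day 75 is July 4, 2019.
From May 4, 2019 through June 17, 2019 inclusive is 45 days; tolling adds 45 days: July 4, 2019 + 45 days = August 18, 2019.
August 18, 2019 is Sunday. The next qualifying day is August 19, 2019.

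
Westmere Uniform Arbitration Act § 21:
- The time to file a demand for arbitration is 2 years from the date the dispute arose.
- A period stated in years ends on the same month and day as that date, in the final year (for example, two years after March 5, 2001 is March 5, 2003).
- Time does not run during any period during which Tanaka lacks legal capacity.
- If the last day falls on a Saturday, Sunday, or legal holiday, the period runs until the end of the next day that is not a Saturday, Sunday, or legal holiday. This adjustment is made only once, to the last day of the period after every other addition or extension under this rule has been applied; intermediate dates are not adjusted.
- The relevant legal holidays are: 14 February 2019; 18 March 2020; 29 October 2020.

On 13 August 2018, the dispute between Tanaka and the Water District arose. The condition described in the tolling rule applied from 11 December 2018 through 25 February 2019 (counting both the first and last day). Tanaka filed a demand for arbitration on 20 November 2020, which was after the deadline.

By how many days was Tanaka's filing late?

2 years after 13 August 2018 is August 13, 2020.
From December 11, 2018 through February 25, 2019 inclusive is 77 days; tolling adds 77 days: August 13, 2020 + 77 days = October 29, 2020.
October 29, 2020 is a listed holiday. The next qualifying day is October 30, 2020.
The deadline is October 30, 2020; from October 30, 2020 to November 20, 2020 is 21 days.

21 days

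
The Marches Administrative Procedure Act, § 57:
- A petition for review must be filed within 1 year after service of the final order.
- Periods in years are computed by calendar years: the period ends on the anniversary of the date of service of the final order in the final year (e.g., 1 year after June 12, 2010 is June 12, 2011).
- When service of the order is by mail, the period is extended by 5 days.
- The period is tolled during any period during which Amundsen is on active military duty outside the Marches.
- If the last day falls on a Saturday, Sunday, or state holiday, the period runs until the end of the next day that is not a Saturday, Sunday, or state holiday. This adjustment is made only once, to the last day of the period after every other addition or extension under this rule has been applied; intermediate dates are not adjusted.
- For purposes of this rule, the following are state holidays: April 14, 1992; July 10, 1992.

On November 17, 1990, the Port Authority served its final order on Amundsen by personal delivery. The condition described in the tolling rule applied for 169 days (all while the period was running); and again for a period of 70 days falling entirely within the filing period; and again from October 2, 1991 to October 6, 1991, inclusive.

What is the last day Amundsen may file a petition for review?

1 year after November 17, 1990 is November 17, 1991.
Service was not by mail, so no mail extension applies.
Tolling adds 169 days: November 17, 1991 + 169 days = May 4, 1992.
Tolling adds 70 days: May 4, 1992 + 70 days = July 13, 1992.
From October 2, 1991 through October 6, 1991 inclusive is 5 days; tolling adds 5 days: July 13, 1992 + 5 days = July 18, 1992.
July 18, 1992 is Saturday; July 19, 1992 is Sunday. The next qualifying day is July 20, 1992.

July 20, 1992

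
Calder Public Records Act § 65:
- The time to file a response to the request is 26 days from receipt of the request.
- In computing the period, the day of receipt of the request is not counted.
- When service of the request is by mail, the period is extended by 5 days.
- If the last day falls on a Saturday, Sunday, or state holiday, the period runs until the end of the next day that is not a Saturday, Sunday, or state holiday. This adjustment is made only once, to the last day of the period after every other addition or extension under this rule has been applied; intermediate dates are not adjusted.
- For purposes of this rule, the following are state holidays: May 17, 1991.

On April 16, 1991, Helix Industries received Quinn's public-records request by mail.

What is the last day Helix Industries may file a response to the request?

May 20, 1991

26 days after April 16, 1991 is May 12, 1991.
Service was by mail, adding 5 days: May 12, 1991 + 5 days = May 17, 1991.
May 17, 1991 is a listed holiday; May 18, 1991 is Saturday; May 19, 1991 is Sunday. The next qualifying day is May 20, 1991.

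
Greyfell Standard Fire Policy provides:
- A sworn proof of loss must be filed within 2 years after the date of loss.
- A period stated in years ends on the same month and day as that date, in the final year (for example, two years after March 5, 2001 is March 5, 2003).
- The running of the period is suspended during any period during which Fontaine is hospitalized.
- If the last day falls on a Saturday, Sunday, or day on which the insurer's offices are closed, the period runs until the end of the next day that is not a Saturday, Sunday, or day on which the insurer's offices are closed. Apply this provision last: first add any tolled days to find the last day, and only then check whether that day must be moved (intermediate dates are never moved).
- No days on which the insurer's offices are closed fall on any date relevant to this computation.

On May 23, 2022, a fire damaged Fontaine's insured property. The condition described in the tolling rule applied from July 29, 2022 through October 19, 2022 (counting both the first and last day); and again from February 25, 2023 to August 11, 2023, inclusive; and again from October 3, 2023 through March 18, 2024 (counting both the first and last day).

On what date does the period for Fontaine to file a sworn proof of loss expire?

2 years after May 23, 2022 is May 23, 2024.
From July 29, 2022 through October 19, 2022 inclusive is 83 days; tolling adds 83 days: May 23, 2024 + 83 days = August 14, 2024.
From February 25, 2023 through August 11, 2023 inclusive is 168 days; tolling adds 168 days: August 14, 2024 + 168 days = January 29, 2025.
From October 3, 2023 through March 18, 2024 inclusive is 168 days; tolling adds 168 days: January 29, 2025 + 168 days = July 16, 2025.
July 16, 2025 is a Wednesday and not a day on which the insurer's offices are closed, so no extension applies.

July 16, 2025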